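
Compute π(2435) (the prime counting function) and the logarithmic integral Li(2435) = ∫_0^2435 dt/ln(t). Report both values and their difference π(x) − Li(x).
π(2435) = 360;  Li(2435) ≈ 371.29;  π(x) − Li(x) ≈ -11.29.

Direct count of primes ≤ 2435 gives π(2435) = 360. Numerical evaluation of the logarithmic integral gives Li(2435) ≈ 371.29. The difference π(x) − Li(x) ≈ -11.29 is typically negative for small/moderate x (Li(x) overestimates), though Littlewood's theorem shows this sign changes infinitely often.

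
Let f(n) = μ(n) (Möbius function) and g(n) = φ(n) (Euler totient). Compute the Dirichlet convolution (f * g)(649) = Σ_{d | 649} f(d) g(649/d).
(μ * φ)(649) = 513

Divisors of 649: [1, 11, 59, 649]. For each d | 649:
  d = 1: μ(1) · φ(649/1) = 1 · 580 = 580
  d = 11: μ(11) · φ(649/11) = -1 · 58 = -58
  d = 59: μ(59) · φ(649/59) = -1 · 10 = -10
  d = 649: μ(649) · φ(649/649) = 1 · 1 = 1
Summing: (μ * φ)(649) = 580 + -58 + -10 + 1 = 513.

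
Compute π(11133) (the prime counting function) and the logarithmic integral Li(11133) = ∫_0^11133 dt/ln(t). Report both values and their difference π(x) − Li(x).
π(11133) = 1349;  Li(11133) ≈ 1368.43;  π(x) − Li(x) ≈ -19.43.

Direct count of primes ≤ 11133 gives π(11133) = 1349. Numerical evaluation of the logarithmic integral gives Li(11133) ≈ 1368.43. The difference π(x) − Li(x) ≈ -19.43 is typically negative for small/moderate x (Li(x) overestimates), though Littlewood's theorem shows this sign changes infinitely often.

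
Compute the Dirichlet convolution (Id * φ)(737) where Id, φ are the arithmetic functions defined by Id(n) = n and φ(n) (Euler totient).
(Id * φ)(737) = 2793

Divisors of 737: [1, 11, 67, 737]. For each d | 737:
  d = 1: Id(1) · φ(737/1) = 1 · 660 = 660
  d = 11: Id(11) · φ(737/11) = 11 · 66 = 726
  d = 67: Id(67) · φ(737/67) = 67 · 10 = 670
  d = 737: Id(737) · φ(737/737) = 737 · 1 = 737
Summing: (Id * φ)(737) = 660 + 726 + 670 + 737 = 2793.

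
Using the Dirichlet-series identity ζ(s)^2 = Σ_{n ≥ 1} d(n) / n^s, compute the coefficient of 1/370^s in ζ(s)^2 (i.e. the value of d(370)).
d(370) = 8

ζ(s)^2 = (Σ 1/m^s)(Σ 1/k^s). The coefficient of 1/n^s in the product is the number of ordered pairs (m, k) with mk = n, which equals d(n). For n = 370, divisors are [1, 2, 5, 10, 37, 74, 185, 370], so d(370) = 8.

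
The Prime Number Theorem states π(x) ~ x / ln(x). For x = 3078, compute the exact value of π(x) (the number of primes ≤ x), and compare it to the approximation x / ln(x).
π(3078) = 439;  x/ln(x) ≈ 383.22;  relative error ≈ 12.71%.

Directly count primes up to 3078: π(3078) = 439. The PNT approximation gives 3078/ln(3078) ≈ 3078/8.03204 ≈ 383.22. Relative error (π(x) − x/ln(x)) / π(x) ≈ 12.71%; the approximation is known to undercount slightly (Li(x) is a better estimate).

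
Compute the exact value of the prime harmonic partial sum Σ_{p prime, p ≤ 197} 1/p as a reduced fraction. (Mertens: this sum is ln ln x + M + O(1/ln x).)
Σ 1/p = 76196574135067008118914163673288637004399442476398684669741544152346284384175423/39195588149163123383161804554421175259738677336198748467804183290796540382737190

π(197) = 45, so the primes ≤ 197 are [2, 3, 5, 7, 11, 13, 17, 19, 23, 29, 31, 37, 41, 43, 47, 53, 59, 61, 67, 71, 73, 79, 83, 89, 97, 101, 103, 107, 109, 113, 127, 131, 137, 139, 149, 151, 157, 163, 167, 173, 179, 181, 191, 193, 197]. Summing 1/p over these primes: 76196574135067008118914163673288637004399442476398684669741544152346284384175423/39195588149163123383161804554421175259738677336198748467804183290796540382737190 ≈ 1.9440. Mertens estimate ln ln(197) + 0.2615 ≈ 1.9260.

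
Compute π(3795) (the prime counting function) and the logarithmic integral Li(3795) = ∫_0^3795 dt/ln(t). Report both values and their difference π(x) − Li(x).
π(3795) = 527;  Li(3795) ≈ 540.57;  π(x) − Li(x) ≈ -13.57.

Direct count of primes ≤ 3795 gives π(3795) = 527. Numerical evaluation of the logarithmic integral gives Li(3795) ≈ 540.57. The difference π(x) − Li(x) ≈ -13.57 is typically negative for small/moderate x (Li(x) overestimates), though Littlewood's theorem shows this sign changes infinitely often.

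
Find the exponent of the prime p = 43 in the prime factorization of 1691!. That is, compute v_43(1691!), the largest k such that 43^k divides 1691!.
v_43(1691!) = 39

Legendre's formula: v_p(n!) = Σ_{k ≥ 1} ⌊n / p^k⌋. For p = 43, n = 1691, the terms are:
  ⌊1691/43^1⌋ = ⌊1691/43⌋ = 39
(the next term ⌊1691/43^2⌋ = 0, terminating the sum). Summing: v_43(1691!) = 39 = 39.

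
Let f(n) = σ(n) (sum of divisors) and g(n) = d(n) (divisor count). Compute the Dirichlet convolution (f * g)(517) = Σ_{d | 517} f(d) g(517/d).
(σ * d)(517) = 700

Divisors of 517: [1, 11, 47, 517]. For each d | 517:
  d = 1: σ(1) · d(517/1) = 1 · 4 = 4
  d = 11: σ(11) · d(517/11) = 12 · 2 = 24
  d = 47: σ(47) · d(517/47) = 48 · 2 = 96
  d = 517: σ(517) · d(517/517) = 576 · 1 = 576
Summing: (σ * d)(517) = 4 + 24 + 96 + 576 = 700.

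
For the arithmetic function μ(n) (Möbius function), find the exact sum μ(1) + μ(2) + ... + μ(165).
Σ_{n ≤ 165} μ(n) = -1

Compute μ(n) for each 1 ≤ n ≤ 165: μ(1) = 1, μ(2) = -1, μ(3) = -1, μ(4) = 0, μ(5) = -1, μ(6) = 1, μ(7) = -1, μ(8) = 0, μ(9) = 0, μ(10) = 1, μ(11) = -1, μ(12) = 0, μ(13) = -1, μ(14) = 1, μ(15) = 1, μ(16) = 0, μ(17) = -1, μ(18) = 0, μ(19) = -1, μ(20) = 0, μ(21) = 1, μ(22) = 1, μ(23) = -1, μ(24) = 0, μ(25) = 0, μ(26) = 1, μ(27) = 0, μ(28) = 0, μ(29) = -1, μ(30) = -1, μ(31) = -1, μ(32) = 0, μ(33) = 1, μ(34) = 1, μ(35) = 1, μ(36) = 0, μ(37) = -1, μ(38) = 1, μ(39) = 1, μ(40) = 0, μ(41) = -1, μ(42) = -1, μ(43) = -1, μ(44) = 0, μ(45) = 0, μ(46) = 1, μ(47) = -1, μ(48) = 0, μ(49) = 0, μ(50) = 0, μ(51) = 1, μ(52) = 0, μ(53) = -1, μ(54) = 0, μ(55) = 1, μ(56) = 0, μ(57) = 1, μ(58) = 1, μ(59) = -1, μ(60) = 0, μ(61) = -1, μ(62) = 1, μ(63) = 0, μ(64) = 0, μ(65) = 1, μ(66) = -1, μ(67) = -1, μ(68) = 0, μ(69) = 1, μ(70) = -1, μ(71) = -1, μ(72) = 0, μ(73) = -1, μ(74) = 1, μ(75) = 0, μ(76) = 0, μ(77) = 1, μ(78) = -1, μ(79) = -1, μ(80) = 0, μ(81) = 0, μ(82) = 1, μ(83) = -1, μ(84) = 0, μ(85) = 1, μ(86) = 1, μ(87) = 1, μ(88) = 0, μ(89) = -1, μ(90) = 0, μ(91) = 1, μ(92) = 0, μ(93) = 1, μ(94) = 1, μ(95) = 1, μ(96) = 0, μ(97) = -1, μ(98) = 0, μ(99) = 0, μ(100) = 0, μ(101) = -1, μ(102) = -1, μ(103) = -1, μ(104) = 0, μ(105) = -1, μ(106) = 1, μ(107) = -1, μ(108) = 0, μ(109) = -1, μ(110) = -1, μ(111) = 1, μ(112) = 0, μ(113) = -1, μ(114) = -1, μ(115) = 1, μ(116) = 0, μ(117) = 0, μ(118) = 1, μ(119) = 1, μ(120) = 0, μ(121) = 0, μ(122) = 1, μ(123) = 1, μ(124) = 0, μ(125) = 0, μ(126) = 0, μ(127) = -1, μ(128) = 0, μ(129) = 1, μ(130) = -1, μ(131) = -1, μ(132) = 0, μ(133) = 1, μ(134) = 1, μ(135) = 0, μ(136) = 0, μ(137) = -1, μ(138) = -1, μ(139) = -1, μ(140) = 0, μ(141) = 1, μ(142) = 1, μ(143) = 1, μ(144) = 0, μ(145) = 1, μ(146) = 1, μ(147) = 0, μ(148) = 0, μ(149) = -1, μ(150) = 0, μ(151) = -1, μ(152) = 0, μ(153) = 0, μ(154) = -1, μ(155) = 1, μ(156) = 0, μ(157) = -1, μ(158) = 1, μ(159) = 1, μ(160) = 0, μ(161) = 1, μ(162) = 0, μ(163) = -1, μ(164) = 0, μ(165) = -1. Summing all 165 values: -1. (Mertens function M(x) = Σ_{n ≤ x} μ(n); on average M(x) should be small (PNT ⟺ M(x) = o(x)).)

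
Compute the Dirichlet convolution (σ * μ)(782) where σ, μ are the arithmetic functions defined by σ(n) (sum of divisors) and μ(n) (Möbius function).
(σ * μ)(782) = 782

Divisors of 782: [1, 2, 17, 23, 34, 46, 391, 782]. For each d | 782:
  d = 1: σ(1) · μ(782/1) = 1 · -1 = -1
  d = 2: σ(2) · μ(782/2) = 3 · 1 = 3
  d = 17: σ(17) · μ(782/17) = 18 · 1 = 18
  d = 23: σ(23) · μ(782/23) = 24 · 1 = 24
  d = 34: σ(34) · μ(782/34) = 54 · -1 = -54
  d = 46: σ(46) · μ(782/46) = 72 · -1 = -72
  d = 391: σ(391) · μ(782/391) = 432 · -1 = -432
  d = 782: σ(782) · μ(782/782) = 1296 · 1 = 1296
Summing: (σ * μ)(782) = -1 + 3 + 18 + 24 + -54 + -72 + -432 + 1296 = 782.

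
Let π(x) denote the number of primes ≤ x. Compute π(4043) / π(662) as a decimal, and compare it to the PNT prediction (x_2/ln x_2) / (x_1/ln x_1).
π(4043)/π(662) = 557/121 ≈ 4.6033;  PNT prediction ≈ 4.7766.

π(662) = 121 and π(4043) = 557, so π(4043)/π(662) ≈ 4.6033. The PNT-predicted ratio is (4043/ln(4043)) / (662/ln(662)) ≈ 4.7766. The two agree to within a few percent, as expected.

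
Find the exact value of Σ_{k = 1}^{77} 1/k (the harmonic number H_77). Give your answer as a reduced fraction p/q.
H_77 = 61303359776139104182852056677903/12441066073952429195098876987200

Direct summation: H_77 = 1 + 1/2 + ... + 1/77. The least common denominator is lcm(1, ..., 77) = 410555180440430163438262940577600; over this denominator the numerator is 410555180440430163438262940577600 + 205277590220215081719131470288800 + 136851726813476721146087646859200 + 102638795110107540859565735144400 + 82111036088086032687652588115520 + 68425863406738360573043823429600 + 58650740062918594776894705796800 + 51319397555053770429782867572200 + 45617242271158907048695882286400 + 41055518044043016343826294057760 + 37323198221857287585296630961600 + 34212931703369180286521911714800 + 31581167726186935649097149275200 + 29325370031459297388447352898400 + 27370345362695344229217529371840 + 25659698777526885214891433786100 + 24150304731790009614015467092800 + 22808621135579453524347941143200 + 21608167391601587549382260030400 + 20527759022021508171913147028880 + 19550246687639531592298235265600 + 18661599110928643792648315480800 + 17850225236540441888620127851200 + 17106465851684590143260955857400 + 16422207217617206537530517623104 + 15790583863093467824548574637600 + 15205747423719635682898627428800 + 14662685015729648694223676449200 + 14157075187601040118560791054400 + 13685172681347672114608764685920 + 13243715498078392368976223889600 + 12829849388763442607445716893050 + 12441066073952429195098876987200 + 12075152365895004807007733546400 + 11730148012583718955378941159360 + 11404310567789726762173970571600 + 11096085957849463876709809204800 + 10804083695800793774691130015200 + 10527055908728978549699049758400 + 10263879511010754085956573514440 + 10013540986351955205811291233600 + 9775123343819765796149117632800 + 9547794893963492172982859083200 + 9330799555464321896324157740400 + 9123448454231781409739176457280 + 8925112618270220944310063925600 + 8735216605115535392303466820800 + 8553232925842295071630477928700 + 8378677151845513539556386542400 + 8211103608808603268765258811552 + 8050101577263336538005155697600 + 7895291931546733912274287318800 + 7746324159253399310155904539200 + 7602873711859817841449313714400 + 7464639644371457517059326192320 + 7331342507864824347111838224600 + 7202722463867195849794086676800 + 7078537593800520059280395527200 + 6958562380346273956580727806400 + 6842586340673836057304382342960 + 6730412794105412515381359681600 + 6621857749039196184488111944800 + 6516748895879843864099411755200 + 6414924694381721303722858446525 + 6316233545237387129819429855040 + 6220533036976214597549438493600 + 6127689260304927812511387172800 + 6037576182947502403503866773200 + 5950075078846813962873375950400 + 5865074006291859477689470579680 + 5782467330146903710398069585600 + 5702155283894863381086985285800 + 5624043567677125526551547131200 + 5548042978924731938354904602400 + 5474069072539068845843505874368 + 5402041847900396887345565007600 + 5331885460265326797899518708800 = 2023010872612590438034117870370799, so H_77 = 2023010872612590438034117870370799/410555180440430163438262940577600; reducing by gcd(2023010872612590438034117870370799, 410555180440430163438262940577600) = 33 gives 61303359776139104182852056677903/12441066073952429195098876987200 ≈ 4.92750. (The PNT-adjacent estimate ln(77) + γ ≈ 4.92102 matches within O(1/n).)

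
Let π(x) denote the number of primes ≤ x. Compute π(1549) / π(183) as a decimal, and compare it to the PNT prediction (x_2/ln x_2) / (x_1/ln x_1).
π(1549)/π(183) = 244/42 ≈ 5.8095;  PNT prediction ≈ 6.0032.

π(183) = 42 and π(1549) = 244, so π(1549)/π(183) ≈ 5.8095. The PNT-predicted ratio is (1549/ln(1549)) / (183/ln(183)) ≈ 6.0032. The two agree to within a few percent, as expected.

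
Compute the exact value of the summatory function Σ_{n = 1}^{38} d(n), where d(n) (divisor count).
Σ_{n ≤ 38} d(n) = 146

Compute d(n) for each 1 ≤ n ≤ 38: d(1) = 1, d(2) = 2, d(3) = 2, d(4) = 3, d(5) = 2, d(6) = 4, d(7) = 2, d(8) = 4, d(9) = 3, d(10) = 4, d(11) = 2, d(12) = 6, d(13) = 2, d(14) = 4, d(15) = 4, d(16) = 5, d(17) = 2, d(18) = 6, d(19) = 2, d(20) = 6, d(21) = 4, d(22) = 4, d(23) = 2, d(24) = 8, d(25) = 3, d(26) = 4, d(27) = 4, d(28) = 6, d(29) = 2, d(30) = 8, d(31) = 2, d(32) = 6, d(33) = 4, d(34) = 4, d(35) = 4, d(36) = 9, d(37) = 2, d(38) = 4. Summing all 38 values: 146. (Dirichlet's divisor formula: Σ_{n ≤ x} d(n) = x ln(x) + (2γ − 1) x + O(√x). For x = 38, the asymptotic estimate is ≈ 144.10.)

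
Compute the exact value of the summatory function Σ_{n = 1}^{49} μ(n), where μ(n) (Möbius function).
Σ_{n ≤ 49} μ(n) = -3

Compute μ(n) for each 1 ≤ n ≤ 49: μ(1) = 1, μ(2) = -1, μ(3) = -1, μ(4) = 0, μ(5) = -1, μ(6) = 1, μ(7) = -1, μ(8) = 0, μ(9) = 0, μ(10) = 1, μ(11) = -1, μ(12) = 0, μ(13) = -1, μ(14) = 1, μ(15) = 1, μ(16) = 0, μ(17) = -1, μ(18) = 0, μ(19) = -1, μ(20) = 0, μ(21) = 1, μ(22) = 1, μ(23) = -1, μ(24) = 0, μ(25) = 0, μ(26) = 1, μ(27) = 0, μ(28) = 0, μ(29) = -1, μ(30) = -1, μ(31) = -1, μ(32) = 0, μ(33) = 1, μ(34) = 1, μ(35) = 1, μ(36) = 0, μ(37) = -1, μ(38) = 1, μ(39) = 1, μ(40) = 0, μ(41) = -1, μ(42) = -1, μ(43) = -1, μ(44) = 0, μ(45) = 0, μ(46) = 1, μ(47) = -1, μ(48) = 0, μ(49) = 0. Summing all 49 values: -3. (Mertens function M(x) = Σ_{n ≤ x} μ(n); on average M(x) should be small (PNT ⟺ M(x) = o(x)).)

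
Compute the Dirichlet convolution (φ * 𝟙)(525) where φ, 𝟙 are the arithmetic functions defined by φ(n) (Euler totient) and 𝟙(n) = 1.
(φ * 𝟙)(525) = 525

Divisors of 525: [1, 3, 5, 7, 15, 21, 25, 35, 75, 105, 175, 525]. For each d | 525:
  d = 1: φ(1) · 𝟙(525/1) = 1 · 1 = 1
  d = 3: φ(3) · 𝟙(525/3) = 2 · 1 = 2
  d = 5: φ(5) · 𝟙(525/5) = 4 · 1 = 4
  d = 7: φ(7) · 𝟙(525/7) = 6 · 1 = 6
  d = 15: φ(15) · 𝟙(525/15) = 8 · 1 = 8
  d = 21: φ(21) · 𝟙(525/21) = 12 · 1 = 12
  d = 25: φ(25) · 𝟙(525/25) = 20 · 1 = 20
  d = 35: φ(35) · 𝟙(525/35) = 24 · 1 = 24
  d = 75: φ(75) · 𝟙(525/75) = 40 · 1 = 40
  d = 105: φ(105) · 𝟙(525/105) = 48 · 1 = 48
  d = 175: φ(175) · 𝟙(525/175) = 120 · 1 = 120
  d = 525: φ(525) · 𝟙(525/525) = 240 · 1 = 240
Summing: (φ * 𝟙)(525) = 1 + 2 + 4 + 6 + 8 + 12 + 20 + 24 + 40 + 48 + 120 + 240 = 525.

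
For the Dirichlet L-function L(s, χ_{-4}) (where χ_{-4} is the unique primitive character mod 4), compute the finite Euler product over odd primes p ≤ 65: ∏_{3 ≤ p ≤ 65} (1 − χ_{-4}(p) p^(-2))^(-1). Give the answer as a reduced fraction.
∏ = 41649646786025278187758845901/45453901250007819878400000000

The odd primes p ≤ 65 are [3, 5, 7, 11, 13, 17, 19, 23, 29, 31, 37, 41, 43, 47, 53, 59, 61]. For each, χ(p) = 1 if p ≡ 1 mod 4, χ(p) = −1 if p ≡ 3 mod 4. Taking (1 − χ(p)/p^2)^(-1) = p^2/(p^2 − χ(p)): (1 − (-1)/3^2)^(-1) · (1 − (1)/5^2)^(-1) · (1 − (-1)/7^2)^(-1) · (1 − (-1)/11^2)^(-1) · (1 − (1)/13^2)^(-1) · (1 − (1)/17^2)^(-1) · (1 − (-1)/19^2)^(-1) · (1 − (-1)/23^2)^(-1) · (1 − (1)/29^2)^(-1) · (1 − (-1)/31^2)^(-1) · (1 − (1)/37^2)^(-1) · (1 − (1)/41^2)^(-1) · (1 − (-1)/43^2)^(-1) · (1 − (-1)/47^2)^(-1) · (1 − (1)/53^2)^(-1) · (1 − (-1)/59^2)^(-1) · (1 − (1)/61^2)^(-1) = 41649646786025278187758845901/45453901250007819878400000000.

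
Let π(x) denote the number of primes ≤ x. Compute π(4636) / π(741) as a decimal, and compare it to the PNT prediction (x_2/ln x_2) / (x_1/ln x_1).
π(4636)/π(741) = 624/131 ≈ 4.7634;  PNT prediction ≈ 4.8975.

π(741) = 131 and π(4636) = 624, so π(4636)/π(741) ≈ 4.7634. The PNT-predicted ratio is (4636/ln(4636)) / (741/ln(741)) ≈ 4.8975. The two agree to within a few percent, as expected.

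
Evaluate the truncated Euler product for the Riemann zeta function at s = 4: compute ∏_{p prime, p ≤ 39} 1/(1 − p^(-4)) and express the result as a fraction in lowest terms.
∏ = 118583889910340935015737417301254569/109564363617893205834674995200000000

The primes p ≤ 39 are [2, 3, 5, 7, 11, 13, 17, 19, 23, 29, 31, 37]. For each prime, (1 − 1/p^4)^(-1) = p^4 / (p^4 − 1). The product is (1 − 1/2^4)^(-1), (1 − 1/3^4)^(-1), (1 − 1/5^4)^(-1), (1 − 1/7^4)^(-1), (1 − 1/11^4)^(-1), (1 − 1/13^4)^(-1), (1 − 1/17^4)^(-1), (1 − 1/19^4)^(-1), (1 − 1/23^4)^(-1), (1 − 1/29^4)^(-1), (1 − 1/31^4)^(-1), (1 − 1/37^4)^(-1) = ∏ p^4 / (p^4 − 1) = 118583889910340935015737417301254569/109564363617893205834674995200000000.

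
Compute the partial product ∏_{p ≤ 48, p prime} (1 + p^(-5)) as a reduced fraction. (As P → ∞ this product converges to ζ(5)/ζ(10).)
∏ = 77350420258916008694441522216355088445733760320747817275637792505856/74669957780522328018216335873020857442299719217280893302140029444835

The primes p ≤ 48 are [2, 3, 5, 7, 11, 13, 17, 19, 23, 29, 31, 37, 41, 43, 47]. For each, (1 + 1/p^5) = (p^5 + 1)/p^5. Multiplying these fractions over p ∈ [2, 3, 5, 7, 11, 13, 17, 19, 23, 29, 31, 37, 41, 43, 47] gives 77350420258916008694441522216355088445733760320747817275637792505856/74669957780522328018216335873020857442299719217280893302140029444835. (In the limit P → ∞ this tends to ζ(5)/ζ(10).)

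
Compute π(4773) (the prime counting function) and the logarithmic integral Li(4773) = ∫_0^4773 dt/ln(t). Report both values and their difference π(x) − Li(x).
π(4773) = 641;  Li(4773) ≈ 657.56;  π(x) − Li(x) ≈ -16.56.

Direct count of primes ≤ 4773 gives π(4773) = 641. Numerical evaluation of the logarithmic integral gives Li(4773) ≈ 657.56. The difference π(x) − Li(x) ≈ -16.56 is typically negative for small/moderate x (Li(x) overestimates), though Littlewood's theorem shows this sign changes infinitely often.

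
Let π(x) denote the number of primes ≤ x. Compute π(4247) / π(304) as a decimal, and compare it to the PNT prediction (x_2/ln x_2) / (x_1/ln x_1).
π(4247)/π(304) = 582/62 ≈ 9.3871;  PNT prediction ≈ 9.5606.

π(304) = 62 and π(4247) = 582, so π(4247)/π(304) ≈ 9.3871. The PNT-predicted ratio is (4247/ln(4247)) / (304/ln(304)) ≈ 9.5606. The two agree to within a few percent, as expected.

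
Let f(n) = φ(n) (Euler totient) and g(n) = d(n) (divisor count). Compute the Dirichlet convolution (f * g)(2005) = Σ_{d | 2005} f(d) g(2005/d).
(φ * d)(2005) = 2412

Divisors of 2005: [1, 5, 401, 2005]. For each d | 2005:
  d = 1: φ(1) · d(2005/1) = 1 · 4 = 4
  d = 5: φ(5) · d(2005/5) = 4 · 2 = 8
  d = 401: φ(401) · d(2005/401) = 400 · 2 = 800
  d = 2005: φ(2005) · d(2005/2005) = 1600 · 1 = 1600
Summing: (φ * d)(2005) = 4 + 8 + 800 + 1600 = 2412.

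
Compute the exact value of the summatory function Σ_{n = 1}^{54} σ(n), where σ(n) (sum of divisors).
Σ_{n ≤ 54} σ(n) = 2424

Compute σ(n) for each 1 ≤ n ≤ 54: σ(1) = 1, σ(2) = 3, σ(3) = 4, σ(4) = 7, σ(5) = 6, σ(6) = 12, σ(7) = 8, σ(8) = 15, σ(9) = 13, σ(10) = 18, σ(11) = 12, σ(12) = 28, σ(13) = 14, σ(14) = 24, σ(15) = 24, σ(16) = 31, σ(17) = 18, σ(18) = 39, σ(19) = 20, σ(20) = 42, σ(21) = 32, σ(22) = 36, σ(23) = 24, σ(24) = 60, σ(25) = 31, σ(26) = 42, σ(27) = 40, σ(28) = 56, σ(29) = 30, σ(30) = 72, σ(31) = 32, σ(32) = 63, σ(33) = 48, σ(34) = 54, σ(35) = 48, σ(36) = 91, σ(37) = 38, σ(38) = 60, σ(39) = 56, σ(40) = 90, σ(41) = 42, σ(42) = 96, σ(43) = 44, σ(44) = 84, σ(45) = 78, σ(46) = 72, σ(47) = 48, σ(48) = 124, σ(49) = 57, σ(50) = 93, σ(51) = 72, σ(52) = 98, σ(53) = 54, σ(54) = 120. Summing all 54 values: 2424. (Average order: Σ_{n ≤ x} σ(n) ~ (π²/12) x². For x = 54, (π²/12)·54² ≈ 2398.31.)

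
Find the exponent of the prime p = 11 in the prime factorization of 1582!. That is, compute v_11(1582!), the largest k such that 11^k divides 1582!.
v_11(1582!) = 157

Legendre's formula: v_p(n!) = Σ_{k ≥ 1} ⌊n / p^k⌋. For p = 11, n = 1582, the terms are:
  ⌊1582/11^1⌋ = ⌊1582/11⌋ = 143
  ⌊1582/11^2⌋ = ⌊1582/121⌋ = 13
  ⌊1582/11^3⌋ = ⌊1582/1331⌋ = 1
(the next term ⌊1582/11^4⌋ = 0, terminating the sum). Summing: v_11(1582!) = 143 + 13 + 1 = 157.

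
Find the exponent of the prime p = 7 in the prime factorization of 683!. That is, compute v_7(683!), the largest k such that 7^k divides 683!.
v_7(683!) = 111

Legendre's formula: v_p(n!) = Σ_{k ≥ 1} ⌊n / p^k⌋. For p = 7, n = 683, the terms are:
  ⌊683/7^1⌋ = ⌊683/7⌋ = 97
  ⌊683/7^2⌋ = ⌊683/49⌋ = 13
  ⌊683/7^3⌋ = ⌊683/343⌋ = 1
(the next term ⌊683/7^4⌋ = 0, terminating the sum). Summing: v_7(683!) = 97 + 13 + 1 = 111.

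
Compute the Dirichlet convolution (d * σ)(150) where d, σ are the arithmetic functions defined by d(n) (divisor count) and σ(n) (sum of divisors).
(d * σ)(150) = 1380

Divisors of 150: [1, 2, 3, 5, 6, 10, 15, 25, 30, 50, 75, 150]. For each d | 150:
  d = 1: d(1) · σ(150/1) = 1 · 372 = 372
  d = 2: d(2) · σ(150/2) = 2 · 124 = 248
  d = 3: d(3) · σ(150/3) = 2 · 93 = 186
  d = 5: d(5) · σ(150/5) = 2 · 72 = 144
  d = 6: d(6) · σ(150/6) = 4 · 31 = 124
  d = 10: d(10) · σ(150/10) = 4 · 24 = 96
  d = 15: d(15) · σ(150/15) = 4 · 18 = 72
  d = 25: d(25) · σ(150/25) = 3 · 12 = 36
  d = 30: d(30) · σ(150/30) = 8 · 6 = 48
  d = 50: d(50) · σ(150/50) = 6 · 4 = 24
  d = 75: d(75) · σ(150/75) = 6 · 3 = 18
  d = 150: d(150) · σ(150/150) = 12 · 1 = 12
Summing: (d * σ)(150) = 372 + 248 + 186 + 144 + 124 + 96 + 72 + 36 + 48 + 24 + 18 + 12 = 1380.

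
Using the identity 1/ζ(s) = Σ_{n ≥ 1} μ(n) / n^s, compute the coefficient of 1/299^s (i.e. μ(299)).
μ(299) = 1

Factor n = 299 = 13 · 23. μ(n) = 0 if any exponent ≥ 2 (not squarefree); otherwise μ(n) = (−1)^{ω(n)} where ω(n) is the number of distinct prime factors. Applying: μ(299) = 1.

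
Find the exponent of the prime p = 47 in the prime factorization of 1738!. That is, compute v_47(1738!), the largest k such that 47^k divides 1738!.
v_47(1738!) = 36

Legendre's formula: v_p(n!) = Σ_{k ≥ 1} ⌊n / p^k⌋. For p = 47, n = 1738, the terms are:
  ⌊1738/47^1⌋ = ⌊1738/47⌋ = 36
(the next term ⌊1738/47^2⌋ = 0, terminating the sum). Summing: v_47(1738!) = 36 = 36.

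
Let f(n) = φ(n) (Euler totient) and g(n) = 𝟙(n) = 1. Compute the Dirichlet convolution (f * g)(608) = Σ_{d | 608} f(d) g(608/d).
(φ * 𝟙)(608) = 608

Divisors of 608: [1, 2, 4, 8, 16, 19, 32, 38, 76, 152, 304, 608]. For each d | 608:
  d = 1: φ(1) · 𝟙(608/1) = 1 · 1 = 1
  d = 2: φ(2) · 𝟙(608/2) = 1 · 1 = 1
  d = 4: φ(4) · 𝟙(608/4) = 2 · 1 = 2
  d = 8: φ(8) · 𝟙(608/8) = 4 · 1 = 4
  d = 16: φ(16) · 𝟙(608/16) = 8 · 1 = 8
  d = 19: φ(19) · 𝟙(608/19) = 18 · 1 = 18
  d = 32: φ(32) · 𝟙(608/32) = 16 · 1 = 16
  d = 38: φ(38) · 𝟙(608/38) = 18 · 1 = 18
  d = 76: φ(76) · 𝟙(608/76) = 36 · 1 = 36
  d = 152: φ(152) · 𝟙(608/152) = 72 · 1 = 72
  d = 304: φ(304) · 𝟙(608/304) = 144 · 1 = 144
  d = 608: φ(608) · 𝟙(608/608) = 288 · 1 = 288
Summing: (φ * 𝟙)(608) = 1 + 1 + 2 + 4 + 8 + 18 + 16 + 18 + 36 + 72 + 144 + 288 = 608.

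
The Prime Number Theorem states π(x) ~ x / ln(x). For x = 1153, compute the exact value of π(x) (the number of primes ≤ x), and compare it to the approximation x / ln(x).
π(1153) = 191;  x/ln(x) ≈ 163.54;  relative error ≈ 14.38%.

Directly count primes up to 1153: π(1153) = 191. The PNT approximation gives 1153/ln(1153) ≈ 1153/7.05012 ≈ 163.54. Relative error (π(x) − x/ln(x)) / π(x) ≈ 14.38%; the approximation is known to undercount slightly (Li(x) is a better estimate).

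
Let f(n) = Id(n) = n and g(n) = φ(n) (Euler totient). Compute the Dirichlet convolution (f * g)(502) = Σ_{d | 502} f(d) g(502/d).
(Id * φ)(502) = 1503

Divisors of 502: [1, 2, 251, 502]. For each d | 502:
  d = 1: Id(1) · φ(502/1) = 1 · 250 = 250
  d = 2: Id(2) · φ(502/2) = 2 · 250 = 500
  d = 251: Id(251) · φ(502/251) = 251 · 1 = 251
  d = 502: Id(502) · φ(502/502) = 502 · 1 = 502
Summing: (Id * φ)(502) = 250 + 500 + 251 + 502 = 1503.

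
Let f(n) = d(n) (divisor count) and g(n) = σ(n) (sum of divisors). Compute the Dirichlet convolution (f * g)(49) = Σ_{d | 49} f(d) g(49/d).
(d * σ)(49) = 76

Divisors of 49: [1, 7, 49]. For each d | 49:
  d = 1: d(1) · σ(49/1) = 1 · 57 = 57
  d = 7: d(7) · σ(49/7) = 2 · 8 = 16
  d = 49: d(49) · σ(49/49) = 3 · 1 = 3
Summing: (d * σ)(49) = 57 + 16 + 3 = 76.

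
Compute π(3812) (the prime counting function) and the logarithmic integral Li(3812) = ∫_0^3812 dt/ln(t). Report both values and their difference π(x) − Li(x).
π(3812) = 529;  Li(3812) ≈ 542.63;  π(x) − Li(x) ≈ -13.63.

Direct count of primes ≤ 3812 gives π(3812) = 529. Numerical evaluation of the logarithmic integral gives Li(3812) ≈ 542.63. The difference π(x) − Li(x) ≈ -13.63 is typically negative for small/moderate x (Li(x) overestimates), though Littlewood's theorem shows this sign changes infinitely often.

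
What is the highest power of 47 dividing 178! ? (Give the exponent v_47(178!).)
v_47(178!) = 3

Legendre's formula: v_p(n!) = Σ_{k ≥ 1} ⌊n / p^k⌋. For p = 47, n = 178, the terms are:
  ⌊178/47^1⌋ = ⌊178/47⌋ = 3
(the next term ⌊178/47^2⌋ = 0, terminating the sum). Summing: v_47(178!) = 3 = 3.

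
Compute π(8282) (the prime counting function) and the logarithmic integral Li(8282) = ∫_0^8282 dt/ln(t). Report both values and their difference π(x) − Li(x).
π(8282) = 1038;  Li(8282) ≈ 1057.73;  π(x) − Li(x) ≈ -19.73.

Direct count of primes ≤ 8282 gives π(8282) = 1038. Numerical evaluation of the logarithmic integral gives Li(8282) ≈ 1057.73. The difference π(x) − Li(x) ≈ -19.73 is typically negative for small/moderate x (Li(x) overestimates), though Littlewood's theorem shows this sign changes infinitely often.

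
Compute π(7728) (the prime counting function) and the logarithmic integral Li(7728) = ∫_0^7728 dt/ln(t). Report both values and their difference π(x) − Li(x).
π(7728) = 981;  Li(7728) ≈ 996.09;  π(x) − Li(x) ≈ -15.09.

Direct count of primes ≤ 7728 gives π(7728) = 981. Numerical evaluation of the logarithmic integral gives Li(7728) ≈ 996.09. The difference π(x) − Li(x) ≈ -15.09 is typically negative for small/moderate x (Li(x) overestimates), though Littlewood's theorem shows this sign changes infinitely often.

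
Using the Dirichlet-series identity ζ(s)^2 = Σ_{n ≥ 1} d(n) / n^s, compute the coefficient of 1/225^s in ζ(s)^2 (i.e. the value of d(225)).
d(225) = 9

ζ(s)^2 = (Σ 1/m^s)(Σ 1/k^s). The coefficient of 1/n^s in the product is the number of ordered pairs (m, k) with mk = n, which equals d(n). For n = 225, divisors are [1, 3, 5, 9, 15, 25, 45, 75, 225], so d(225) = 9.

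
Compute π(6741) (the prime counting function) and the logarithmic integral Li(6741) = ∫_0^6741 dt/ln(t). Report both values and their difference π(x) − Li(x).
π(6741) = 869;  Li(6741) ≈ 885.02;  π(x) − Li(x) ≈ -16.02.

Direct count of primes ≤ 6741 gives π(6741) = 869. Numerical evaluation of the logarithmic integral gives Li(6741) ≈ 885.02. The difference π(x) − Li(x) ≈ -16.02 is typically negative for small/moderate x (Li(x) overestimates), though Littlewood's theorem shows this sign changes infinitely often.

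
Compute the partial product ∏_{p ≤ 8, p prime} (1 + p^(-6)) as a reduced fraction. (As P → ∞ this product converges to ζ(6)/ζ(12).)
∏ = 17446405561/17153224200

The primes p ≤ 8 are [2, 3, 5, 7]. For each, (1 + 1/p^6) = (p^6 + 1)/p^6. Multiplying these fractions over p ∈ [2, 3, 5, 7] gives 17446405561/17153224200. (In the limit P → ∞ this tends to ζ(6)/ζ(12).)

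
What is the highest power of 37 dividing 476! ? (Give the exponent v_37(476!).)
v_37(476!) = 12

Legendre's formula: v_p(n!) = Σ_{k ≥ 1} ⌊n / p^k⌋. For p = 37, n = 476, the terms are:
  ⌊476/37^1⌋ = ⌊476/37⌋ = 12
(the next term ⌊476/37^2⌋ = 0, terminating the sum). Summing: v_37(476!) = 12 = 12.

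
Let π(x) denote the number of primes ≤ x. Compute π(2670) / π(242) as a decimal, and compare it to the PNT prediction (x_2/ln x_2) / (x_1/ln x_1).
π(2670)/π(242) = 386/53 ≈ 7.2830;  PNT prediction ≈ 7.6757.

π(242) = 53 and π(2670) = 386, so π(2670)/π(242) ≈ 7.2830. The PNT-predicted ratio is (2670/ln(2670)) / (242/ln(242)) ≈ 7.6757. The two agree to within a few percent, as expected.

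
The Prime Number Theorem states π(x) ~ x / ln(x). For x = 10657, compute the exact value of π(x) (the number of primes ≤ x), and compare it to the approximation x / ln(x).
π(10657) = 1300;  x/ln(x) ≈ 1149.13;  relative error ≈ 11.61%.

Directly count primes up to 10657: π(10657) = 1300. The PNT approximation gives 10657/ln(10657) ≈ 10657/9.27397 ≈ 1149.13. Relative error (π(x) − x/ln(x)) / π(x) ≈ 11.61%; the approximation is known to undercount slightly (Li(x) is a better estimate).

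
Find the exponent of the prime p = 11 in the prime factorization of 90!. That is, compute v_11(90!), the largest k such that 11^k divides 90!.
v_11(90!) = 8

Legendre's formula: v_p(n!) = Σ_{k ≥ 1} ⌊n / p^k⌋. For p = 11, n = 90, the terms are:
  ⌊90/11^1⌋ = ⌊90/11⌋ = 8
(the next term ⌊90/11^2⌋ = 0, terminating the sum). Summing: v_11(90!) = 8 = 8.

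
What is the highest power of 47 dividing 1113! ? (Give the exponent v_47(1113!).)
v_47(1113!) = 23

Legendre's formula: v_p(n!) = Σ_{k ≥ 1} ⌊n / p^k⌋. For p = 47, n = 1113, the terms are:
  ⌊1113/47^1⌋ = ⌊1113/47⌋ = 23
(the next term ⌊1113/47^2⌋ = 0, terminating the sum). Summing: v_47(1113!) = 23 = 23.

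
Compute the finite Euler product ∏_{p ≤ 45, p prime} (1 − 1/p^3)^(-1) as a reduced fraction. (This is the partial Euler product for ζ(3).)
∏ = 11622300127850926153432227486340003/9669167824002218213355442162630656

The primes p ≤ 45 are [2, 3, 5, 7, 11, 13, 17, 19, 23, 29, 31, 37, 41, 43]. For each prime, (1 − 1/p^3)^(-1) = p^3 / (p^3 − 1). The product is (1 − 1/2^3)^(-1), (1 − 1/3^3)^(-1), (1 − 1/5^3)^(-1), (1 − 1/7^3)^(-1), (1 − 1/11^3)^(-1), (1 − 1/13^3)^(-1), (1 − 1/17^3)^(-1), (1 − 1/19^3)^(-1), (1 − 1/23^3)^(-1), (1 − 1/29^3)^(-1), (1 − 1/31^3)^(-1), (1 − 1/37^3)^(-1), (1 − 1/41^3)^(-1), (1 − 1/43^3)^(-1) = ∏ p^3 / (p^3 − 1) = 11622300127850926153432227486340003/9669167824002218213355442162630656.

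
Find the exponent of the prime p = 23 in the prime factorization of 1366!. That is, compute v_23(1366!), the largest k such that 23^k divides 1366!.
v_23(1366!) = 61

Legendre's formula: v_p(n!) = Σ_{k ≥ 1} ⌊n / p^k⌋. For p = 23, n = 1366, the terms are:
  ⌊1366/23^1⌋ = ⌊1366/23⌋ = 59
  ⌊1366/23^2⌋ = ⌊1366/529⌋ = 2
(the next term ⌊1366/23^3⌋ = 0, terminating the sum). Summing: v_23(1366!) = 59 + 2 = 61.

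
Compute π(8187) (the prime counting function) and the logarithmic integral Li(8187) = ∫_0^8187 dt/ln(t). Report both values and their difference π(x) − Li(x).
π(8187) = 1027;  Li(8187) ≈ 1047.20;  π(x) − Li(x) ≈ -20.20.

Direct count of primes ≤ 8187 gives π(8187) = 1027. Numerical evaluation of the logarithmic integral gives Li(8187) ≈ 1047.20. The difference π(x) − Li(x) ≈ -20.20 is typically negative for small/moderate x (Li(x) overestimates), though Littlewood's theorem shows this sign changes infinitely often.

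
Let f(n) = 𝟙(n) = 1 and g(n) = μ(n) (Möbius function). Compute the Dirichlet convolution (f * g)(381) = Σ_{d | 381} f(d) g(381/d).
(𝟙 * μ)(381) = 0

Divisors of 381: [1, 3, 127, 381]. For each d | 381:
  d = 1: 𝟙(1) · μ(381/1) = 1 · 1 = 1
  d = 3: 𝟙(3) · μ(381/3) = 1 · -1 = -1
  d = 127: 𝟙(127) · μ(381/127) = 1 · -1 = -1
  d = 381: 𝟙(381) · μ(381/381) = 1 · 1 = 1
Summing: (𝟙 * μ)(381) = 1 + -1 + -1 + 1 = 0.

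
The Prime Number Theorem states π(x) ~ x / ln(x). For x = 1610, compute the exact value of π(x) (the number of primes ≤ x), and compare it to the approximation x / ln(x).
π(1610) = 254;  x/ln(x) ≈ 218.04;  relative error ≈ 14.16%.

Directly count primes up to 1610: π(1610) = 254. The PNT approximation gives 1610/ln(1610) ≈ 1610/7.38399 ≈ 218.04. Relative error (π(x) − x/ln(x)) / π(x) ≈ 14.16%; the approximation is known to undercount slightly (Li(x) is a better estimate).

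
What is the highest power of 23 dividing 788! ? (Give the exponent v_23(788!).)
v_23(788!) = 35

Legendre's formula: v_p(n!) = Σ_{k ≥ 1} ⌊n / p^k⌋. For p = 23, n = 788, the terms are:
  ⌊788/23^1⌋ = ⌊788/23⌋ = 34
  ⌊788/23^2⌋ = ⌊788/529⌋ = 1
(the next term ⌊788/23^3⌋ = 0, terminating the sum). Summing: v_23(788!) = 34 + 1 = 35.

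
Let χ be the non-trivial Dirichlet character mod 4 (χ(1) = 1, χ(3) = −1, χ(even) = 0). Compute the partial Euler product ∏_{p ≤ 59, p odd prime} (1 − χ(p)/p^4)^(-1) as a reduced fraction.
∏ = 183445748413257490575399266073534557279290897400455519407927913/185496494900685179853577258476392044643206802826790649934643200

The odd primes p ≤ 59 are [3, 5, 7, 11, 13, 17, 19, 23, 29, 31, 37, 41, 43, 47, 53, 59]. For each, χ(p) = 1 if p ≡ 1 mod 4, χ(p) = −1 if p ≡ 3 mod 4. Taking (1 − χ(p)/p^4)^(-1) = p^4/(p^4 − χ(p)): (1 − (-1)/3^4)^(-1) · (1 − (1)/5^4)^(-1) · (1 − (-1)/7^4)^(-1) · (1 − (-1)/11^4)^(-1) · (1 − (1)/13^4)^(-1) · (1 − (1)/17^4)^(-1) · (1 − (-1)/19^4)^(-1) · (1 − (-1)/23^4)^(-1) · (1 − (1)/29^4)^(-1) · (1 − (-1)/31^4)^(-1) · (1 − (1)/37^4)^(-1) · (1 − (1)/41^4)^(-1) · (1 − (-1)/43^4)^(-1) · (1 − (-1)/47^4)^(-1) · (1 − (1)/53^4)^(-1) · (1 − (-1)/59^4)^(-1) = 183445748413257490575399266073534557279290897400455519407927913/185496494900685179853577258476392044643206802826790649934643200.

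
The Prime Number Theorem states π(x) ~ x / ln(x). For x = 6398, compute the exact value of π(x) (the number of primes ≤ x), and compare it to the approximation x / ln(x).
π(6398) = 834;  x/ln(x) ≈ 730.05;  relative error ≈ 12.46%.

Directly count primes up to 6398: π(6398) = 834. The PNT approximation gives 6398/ln(6398) ≈ 6398/8.76374 ≈ 730.05. Relative error (π(x) − x/ln(x)) / π(x) ≈ 12.46%; the approximation is known to undercount slightly (Li(x) is a better estimate).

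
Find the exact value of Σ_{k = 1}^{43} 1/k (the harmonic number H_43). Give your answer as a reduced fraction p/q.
H_43 = 532145396070491417/122332313750680800

Direct summation: H_43 = 1 + 1/2 + ... + 1/43. The least common denominator is lcm(1, ..., 43) = 9419588158802421600; over this denominator the numerator is 9419588158802421600 + 4709794079401210800 + 3139862719600807200 + 2354897039700605400 + 1883917631760484320 + 1569931359800403600 + 1345655451257488800 + 1177448519850302700 + 1046620906533602400 + 941958815880242160 + 856326196254765600 + 784965679900201800 + 724583704523263200 + 672827725628744400 + 627972543920161440 + 588724259925151350 + 554093421106024800 + 523310453266801200 + 495767797831706400 + 470979407940121080 + 448551817085829600 + 428163098127382800 + 409547311252279200 + 392482839950100900 + 376783526352096864 + 362291852261631600 + 348873635511200800 + 336413862814372200 + 324813384786290400 + 313986271960080720 + 303857682542013600 + 294362129962575675 + 285442065418255200 + 277046710553012400 + 269131090251497760 + 261655226633400600 + 254583463751416800 + 247883898915853200 + 241527901507754400 + 235489703970060540 + 229746052653717600 + 224275908542914800 + 219060189739591200 = 40975195497427839109, so H_43 = 40975195497427839109/9419588158802421600; reducing by gcd(40975195497427839109, 9419588158802421600) = 77 gives 532145396070491417/122332313750680800 ≈ 4.35000. (The PNT-adjacent estimate ln(43) + γ ≈ 4.33842 matches within O(1/n).)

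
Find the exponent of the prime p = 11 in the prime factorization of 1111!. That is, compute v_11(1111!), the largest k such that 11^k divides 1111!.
v_11(1111!) = 110

Legendre's formula: v_p(n!) = Σ_{k ≥ 1} ⌊n / p^k⌋. For p = 11, n = 1111, the terms are:
  ⌊1111/11^1⌋ = ⌊1111/11⌋ = 101
  ⌊1111/11^2⌋ = ⌊1111/121⌋ = 9
(the next term ⌊1111/11^3⌋ = 0, terminating the sum). Summing: v_11(1111!) = 101 + 9 = 110.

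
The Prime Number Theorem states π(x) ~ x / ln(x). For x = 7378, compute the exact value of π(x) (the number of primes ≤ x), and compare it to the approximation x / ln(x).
π(7378) = 938;  x/ln(x) ≈ 828.41;  relative error ≈ 11.68%.

Directly count primes up to 7378: π(7378) = 938. The PNT approximation gives 7378/ln(7378) ≈ 7378/8.90626 ≈ 828.41. Relative error (π(x) − x/ln(x)) / π(x) ≈ 11.68%; the approximation is known to undercount slightly (Li(x) is a better estimate).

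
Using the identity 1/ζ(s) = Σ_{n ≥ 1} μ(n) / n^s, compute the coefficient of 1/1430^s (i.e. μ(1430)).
μ(1430) = 1

Factor n = 1430 = 2 · 5 · 11 · 13. μ(n) = 0 if any exponent ≥ 2 (not squarefree); otherwise μ(n) = (−1)^{ω(n)} where ω(n) is the number of distinct prime factors. Applying: μ(1430) = 1.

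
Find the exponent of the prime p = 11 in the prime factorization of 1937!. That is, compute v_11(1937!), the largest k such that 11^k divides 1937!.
v_11(1937!) = 193

Legendre's formula: v_p(n!) = Σ_{k ≥ 1} ⌊n / p^k⌋. For p = 11, n = 1937, the terms are:
  ⌊1937/11^1⌋ = ⌊1937/11⌋ = 176
  ⌊1937/11^2⌋ = ⌊1937/121⌋ = 16
  ⌊1937/11^3⌋ = ⌊1937/1331⌋ = 1
(the next term ⌊1937/11^4⌋ = 0, terminating the sum). Summing: v_11(1937!) = 176 + 16 + 1 = 193.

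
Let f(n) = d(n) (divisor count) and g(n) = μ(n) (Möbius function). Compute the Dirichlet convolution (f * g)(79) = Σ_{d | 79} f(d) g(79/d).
(d * μ)(79) = 1

Divisors of 79: [1, 79]. For each d | 79:
  d = 1: d(1) · μ(79/1) = 1 · -1 = -1
  d = 79: d(79) · μ(79/79) = 2 · 1 = 2
Summing: (d * μ)(79) = -1 + 2 = 1.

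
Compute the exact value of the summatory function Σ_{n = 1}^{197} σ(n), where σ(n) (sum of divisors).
Σ_{n ≤ 197} σ(n) = 31911

Compute σ(n) for each 1 ≤ n ≤ 197: σ(1) = 1, σ(2) = 3, σ(3) = 4, σ(4) = 7, σ(5) = 6, σ(6) = 12, σ(7) = 8, σ(8) = 15, σ(9) = 13, σ(10) = 18, σ(11) = 12, σ(12) = 28, σ(13) = 14, σ(14) = 24, σ(15) = 24, σ(16) = 31, σ(17) = 18, σ(18) = 39, σ(19) = 20, σ(20) = 42, σ(21) = 32, σ(22) = 36, σ(23) = 24, σ(24) = 60, σ(25) = 31, σ(26) = 42, σ(27) = 40, σ(28) = 56, σ(29) = 30, σ(30) = 72, σ(31) = 32, σ(32) = 63, σ(33) = 48, σ(34) = 54, σ(35) = 48, σ(36) = 91, σ(37) = 38, σ(38) = 60, σ(39) = 56, σ(40) = 90, σ(41) = 42, σ(42) = 96, σ(43) = 44, σ(44) = 84, σ(45) = 78, σ(46) = 72, σ(47) = 48, σ(48) = 124, σ(49) = 57, σ(50) = 93, σ(51) = 72, σ(52) = 98, σ(53) = 54, σ(54) = 120, σ(55) = 72, σ(56) = 120, σ(57) = 80, σ(58) = 90, σ(59) = 60, σ(60) = 168, σ(61) = 62, σ(62) = 96, σ(63) = 104, σ(64) = 127, σ(65) = 84, σ(66) = 144, σ(67) = 68, σ(68) = 126, σ(69) = 96, σ(70) = 144, σ(71) = 72, σ(72) = 195, σ(73) = 74, σ(74) = 114, σ(75) = 124, σ(76) = 140, σ(77) = 96, σ(78) = 168, σ(79) = 80, σ(80) = 186, σ(81) = 121, σ(82) = 126, σ(83) = 84, σ(84) = 224, σ(85) = 108, σ(86) = 132, σ(87) = 120, σ(88) = 180, σ(89) = 90, σ(90) = 234, σ(91) = 112, σ(92) = 168, σ(93) = 128, σ(94) = 144, σ(95) = 120, σ(96) = 252, σ(97) = 98, σ(98) = 171, σ(99) = 156, σ(100) = 217, σ(101) = 102, σ(102) = 216, σ(103) = 104, σ(104) = 210, σ(105) = 192, σ(106) = 162, σ(107) = 108, σ(108) = 280, σ(109) = 110, σ(110) = 216, σ(111) = 152, σ(112) = 248, σ(113) = 114, σ(114) = 240, σ(115) = 144, σ(116) = 210, σ(117) = 182, σ(118) = 180, σ(119) = 144, σ(120) = 360, σ(121) = 133, σ(122) = 186, σ(123) = 168, σ(124) = 224, σ(125) = 156, σ(126) = 312, σ(127) = 128, σ(128) = 255, σ(129) = 176, σ(130) = 252, σ(131) = 132, σ(132) = 336, σ(133) = 160, σ(134) = 204, σ(135) = 240, σ(136) = 270, σ(137) = 138, σ(138) = 288, σ(139) = 140, σ(140) = 336, σ(141) = 192, σ(142) = 216, σ(143) = 168, σ(144) = 403, σ(145) = 180, σ(146) = 222, σ(147) = 228, σ(148) = 266, σ(149) = 150, σ(150) = 372, σ(151) = 152, σ(152) = 300, σ(153) = 234, σ(154) = 288, σ(155) = 192, σ(156) = 392, σ(157) = 158, σ(158) = 240, σ(159) = 216, σ(160) = 378, σ(161) = 192, σ(162) = 363, σ(163) = 164, σ(164) = 294, σ(165) = 288, σ(166) = 252, σ(167) = 168, σ(168) = 480, σ(169) = 183, σ(170) = 324, σ(171) = 260, σ(172) = 308, σ(173) = 174, σ(174) = 360, σ(175) = 248, σ(176) = 372, σ(177) = 240, σ(178) = 270, σ(179) = 180, σ(180) = 546, σ(181) = 182, σ(182) = 336, σ(183) = 248, σ(184) = 360, σ(185) = 228, σ(186) = 384, σ(187) = 216, σ(188) = 336, σ(189) = 320, σ(190) = 360, σ(191) = 192, σ(192) = 508, σ(193) = 194, σ(194) = 294, σ(195) = 336, σ(196) = 399, σ(197) = 198. Summing all 197 values: 31911. (Average order: Σ_{n ≤ x} σ(n) ~ (π²/12) x². For x = 197, (π²/12)·197² ≈ 31919.12.)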